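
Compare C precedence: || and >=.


'>=' is relational (level 7); '||' is logical OR (level 1)
Higher level binds tighter
'>=' has higher precedence than '||'


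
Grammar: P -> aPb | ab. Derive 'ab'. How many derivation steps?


Derivation: P => ab
Steps: 1


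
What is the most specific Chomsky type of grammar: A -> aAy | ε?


Single nonterminal LHS, but a^n y^n is not regular
Classification: Type 2 (Context-Free)


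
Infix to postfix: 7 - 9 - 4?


Left to right (same or higher precedence on left)
Postfix: 7 9 - 4 -


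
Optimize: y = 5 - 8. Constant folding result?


5 - 8 = -3 at compile time
Optimized: y = -3


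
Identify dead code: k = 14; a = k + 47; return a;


k is read by a's definition; a is returned
No dead code


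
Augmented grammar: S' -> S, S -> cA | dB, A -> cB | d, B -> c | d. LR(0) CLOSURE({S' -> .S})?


Start: S' -> .S
For each item with dot before a nonterminal B, add B -> .γ for every B-production
Closure: [S' -> .S, S -> .cA, S -> .dB]


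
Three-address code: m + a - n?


Break into single-operator statements:
t1 = m + a
t2 = t1 - n


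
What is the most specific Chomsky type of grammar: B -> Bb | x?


Left-linear: every RHS is a terminal or one nonterminal followed by a terminal
Classification: Type 3 (Regular)


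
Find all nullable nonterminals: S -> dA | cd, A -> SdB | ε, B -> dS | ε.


A nonterminal is nullable iff some alternative derives ε (directly, or every symbol in it is nullable)
Nullable: {A, B}


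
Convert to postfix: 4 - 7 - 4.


Left to right (same or higher precedence on left)
Postfix: 4 7 - 4 -


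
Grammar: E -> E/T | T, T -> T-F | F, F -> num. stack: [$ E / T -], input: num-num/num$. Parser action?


no handle; shift 'num'
Action: shift


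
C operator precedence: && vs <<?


'<<' is shift (level 8); '&&' is logical AND (level 2)
Higher level binds tighter
'<<' has higher precedence than '&&'


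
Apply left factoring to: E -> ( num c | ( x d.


Common prefix: '('
Factored: E -> ( E', E' -> num c | x d


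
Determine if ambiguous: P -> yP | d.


right-linear, alternatives start with distinct terminals 'y' vs 'd': unique leftmost derivation
Unambiguous


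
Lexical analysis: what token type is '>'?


Pattern: operator symbol
Type: OPERATOR


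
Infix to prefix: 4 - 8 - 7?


left-to-right (same/higher precedence on left): tree is (- (- 4 8) 7)
Prefix: - - 4 8 7


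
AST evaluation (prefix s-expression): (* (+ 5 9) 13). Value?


Evaluate inner: (+ 5 9) = 14
Evaluate root: (* 14 13) = 182
Result: 182


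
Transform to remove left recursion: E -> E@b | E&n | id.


Left-recursive alternatives: E@b, E&n; non-recursive: id
Introduce E': E -> idE', E' -> @bE' | &nE' | ε


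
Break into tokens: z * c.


Scan left to right, longest-match per lexeme
Tokens: ID(z), OP(*), ID(c)


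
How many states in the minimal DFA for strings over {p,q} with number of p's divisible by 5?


Track (count of p) mod 5: states 0..4, accept at 0
Minimal DFA: 5 states


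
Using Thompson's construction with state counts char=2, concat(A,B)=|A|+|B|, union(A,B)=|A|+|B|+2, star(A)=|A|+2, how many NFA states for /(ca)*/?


Syntax tree has 2 char leaf(s), 0 union(s), 1 star(s)
chars contribute 2×2 = 4; each union adds +2; each star adds +2
Total: 4 + 0 + 2 = 6 states


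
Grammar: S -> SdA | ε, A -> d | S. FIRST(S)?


Per alternative of S: FIRST(SdA) = {d}; FIRST(ε) = {ε}
FIRST(S) = {d, ε}


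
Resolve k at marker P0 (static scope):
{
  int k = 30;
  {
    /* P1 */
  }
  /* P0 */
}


k declared in the same block as P0
k = 30


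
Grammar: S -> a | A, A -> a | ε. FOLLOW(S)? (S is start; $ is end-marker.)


$ ∈ FOLLOW(S). For each A -> αBβ: add FIRST(β)\{ε} to FOLLOW(B); if β nullable, add FOLLOW(A).
FOLLOW(S) = {$}


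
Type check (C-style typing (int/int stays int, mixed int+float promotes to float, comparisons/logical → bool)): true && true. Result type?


Operand types: bool && bool
Rule: logical operators take bool operands and yield bool
Result type: bool


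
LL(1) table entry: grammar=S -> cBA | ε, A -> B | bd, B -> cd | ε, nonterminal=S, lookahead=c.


For [S, c]: 'c' ∈ FIRST(cBA)
Entry: S -> cBA


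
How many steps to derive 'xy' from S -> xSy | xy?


Derivation: S => xy
Steps: 1


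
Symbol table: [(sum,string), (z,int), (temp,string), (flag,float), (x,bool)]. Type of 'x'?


Lookup 'x' → type bool


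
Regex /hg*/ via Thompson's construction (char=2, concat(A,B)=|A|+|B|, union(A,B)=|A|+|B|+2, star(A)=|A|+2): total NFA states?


Syntax tree has 2 char leaf(s), 0 union(s), 1 star(s)
chars contribute 2×2 = 4; each union adds +2; each star adds +2
Total: 4 + 0 + 2 = 6 states


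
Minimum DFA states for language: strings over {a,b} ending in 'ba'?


Track the longest suffix of input matching a prefix of 'ba': 3 classes (prefixes of length 0..2)
Minimal DFA: 3 states


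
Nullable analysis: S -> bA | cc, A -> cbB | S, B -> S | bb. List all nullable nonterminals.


A nonterminal is nullable iff some alternative derives ε (directly, or every symbol in it is nullable)
Nullable: {}


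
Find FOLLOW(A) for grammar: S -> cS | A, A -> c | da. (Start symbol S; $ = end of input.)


$ ∈ FOLLOW(S). For each A -> αBβ: add FIRST(β)\{ε} to FOLLOW(B); if β nullable, add FOLLOW(A).
FOLLOW(A) = {$}


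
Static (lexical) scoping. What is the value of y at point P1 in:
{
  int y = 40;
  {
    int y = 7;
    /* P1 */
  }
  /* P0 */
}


y declared in the same block as P1
y = 7


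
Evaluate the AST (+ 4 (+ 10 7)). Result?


Evaluate inner: (+ 10 7) = 17
Evaluate root: (+ 4 17) = 21
Result: 21


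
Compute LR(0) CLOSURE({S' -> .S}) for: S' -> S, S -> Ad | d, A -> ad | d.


Start: S' -> .S
For each item with dot before a nonterminal B, add B -> .γ for every B-production
Closure: [S' -> .S, S -> .Ad, S -> .d, A -> .ad, A -> .d]


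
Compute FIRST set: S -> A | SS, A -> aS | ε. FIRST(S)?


Per alternative of S: FIRST(A) = {a, ε}; FIRST(SS) = {a, ε}
FIRST(S) = {a, ε}


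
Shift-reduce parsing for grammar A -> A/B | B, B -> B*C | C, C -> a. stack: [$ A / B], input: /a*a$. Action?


handle 'A/B' on top; lookahead ∈ FOLLOW(A) = {/, $}
Action: reduce (A -> A/B)


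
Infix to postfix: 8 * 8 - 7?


Left to right (same or higher precedence on left)
Postfix: 8 8 * 7 -


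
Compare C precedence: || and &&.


'&&' is logical AND (level 2); '||' is logical OR (level 1)
Higher level binds tighter
'&&' has higher precedence than '||'


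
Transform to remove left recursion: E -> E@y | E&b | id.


Left-recursive alternatives: E@y, E&b; non-recursive: id
Introduce E': E -> idE', E' -> @yE' | &bE' | ε


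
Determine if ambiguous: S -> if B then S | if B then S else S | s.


dangling else: 'if B then if B then s else s' parses two ways
Ambiguous


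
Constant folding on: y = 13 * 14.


13 * 14 = 182 at compile time
Optimized: y = 182


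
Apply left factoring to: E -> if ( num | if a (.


Common prefix: 'if'
Factored: E -> if E', E' -> ( num | a (


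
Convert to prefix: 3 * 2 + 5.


left-to-right (same/higher precedence on left): tree is (+ (* 3 2) 5)
Prefix: + * 3 2 5


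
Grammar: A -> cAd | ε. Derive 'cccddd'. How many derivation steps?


Derivation: A => cAd => ccAdd => cccAddd => cccddd
Steps: 4


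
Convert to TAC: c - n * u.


Break into single-operator statements:
t1 = n * u
t2 = c - t1


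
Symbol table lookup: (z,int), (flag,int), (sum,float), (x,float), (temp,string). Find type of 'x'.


Lookup 'x' → type float


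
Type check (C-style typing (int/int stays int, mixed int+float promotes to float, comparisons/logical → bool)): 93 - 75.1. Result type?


Operand types: int - float
Rule: mixed int/float promotes to float; int/int stays int
Result type: float


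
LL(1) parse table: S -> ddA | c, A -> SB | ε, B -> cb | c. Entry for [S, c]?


For [S, c]: 'c' ∈ FIRST(c)
Entry: S -> c


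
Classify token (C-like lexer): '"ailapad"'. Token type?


Pattern: double-quoted sequence
Type: STRING_LITERAL


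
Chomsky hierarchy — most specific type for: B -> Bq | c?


Left-linear: every RHS is a terminal or one nonterminal followed by a terminal
Classification: Type 3 (Regular)


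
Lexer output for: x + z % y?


Scan left to right, longest-match per lexeme
Tokens: ID(x), OP(+), ID(z), OP(%), ID(y)


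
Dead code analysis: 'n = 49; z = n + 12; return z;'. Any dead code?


n is read by z's definition; z is returned
No dead code


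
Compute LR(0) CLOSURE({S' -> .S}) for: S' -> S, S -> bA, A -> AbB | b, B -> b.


Start: S' -> .S
For each item with dot before a nonterminal B, add B -> .γ for every B-production
Closure: [S' -> .S, S -> .bA]


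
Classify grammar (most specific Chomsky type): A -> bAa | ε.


Single nonterminal LHS, but b^n a^n is not regular
Classification: Type 2 (Context-Free)


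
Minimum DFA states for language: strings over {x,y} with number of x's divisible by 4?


Track (count of x) mod 4: states 0..3, accept at 0
Minimal DFA: 4 states


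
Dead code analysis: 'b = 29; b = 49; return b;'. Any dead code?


first assignment to b is overwritten before any read
Dead: 'b = 29'


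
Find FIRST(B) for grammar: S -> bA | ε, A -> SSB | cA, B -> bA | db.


Per alternative of B: FIRST(bA) = {b}; FIRST(db) = {d}
FIRST(B) = {b, d}


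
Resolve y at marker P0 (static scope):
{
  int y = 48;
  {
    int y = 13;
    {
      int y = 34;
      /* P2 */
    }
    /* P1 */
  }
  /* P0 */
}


y declared in the same block as P0
y = 48


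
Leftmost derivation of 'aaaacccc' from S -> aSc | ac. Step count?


Derivation: S => aSc => aaScc => aaaSccc => aaaacccc
Steps: 4


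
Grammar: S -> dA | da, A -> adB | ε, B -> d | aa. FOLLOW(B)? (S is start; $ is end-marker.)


$ ∈ FOLLOW(S). For each A -> αBβ: add FIRST(β)\{ε} to FOLLOW(B); if β nullable, add FOLLOW(A).
FOLLOW(B) = {$}


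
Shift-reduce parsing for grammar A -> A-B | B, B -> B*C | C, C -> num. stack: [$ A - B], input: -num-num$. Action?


handle 'A-B' on top; lookahead ∈ FOLLOW(A) = {-, $}
Action: reduce (A -> A-B)


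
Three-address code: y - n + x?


Break into single-operator statements:
t1 = y - n
t2 = t1 + x


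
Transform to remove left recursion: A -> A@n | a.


Left-recursive alternatives: A@n; non-recursive: a
Introduce A': A -> aA', A' -> @nA' | ε


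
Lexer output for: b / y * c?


Scan left to right, longest-match per lexeme
Tokens: ID(b), OP(/), ID(y), OP(*), ID(c)


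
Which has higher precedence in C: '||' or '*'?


'*' is multiplicative (level 10); '||' is logical OR (level 1)
Higher level binds tighter
'*' has higher precedence than '||'


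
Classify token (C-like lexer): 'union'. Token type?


Pattern: reserved word
Type: KEYWORD


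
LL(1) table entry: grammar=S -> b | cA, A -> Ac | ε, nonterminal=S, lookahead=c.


For [S, c]: 'c' ∈ FIRST(cA)
Entry: S -> cA


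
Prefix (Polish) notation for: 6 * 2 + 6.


left-to-right (same/higher precedence on left): tree is (+ (* 6 2) 6)
Prefix: + * 6 2 6


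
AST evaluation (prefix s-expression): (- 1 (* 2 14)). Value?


Evaluate inner: (* 2 14) = 28
Evaluate root: (- 1 28) = -27
Result: -27


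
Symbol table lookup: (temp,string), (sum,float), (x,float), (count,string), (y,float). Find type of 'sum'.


Lookup 'sum' → type float


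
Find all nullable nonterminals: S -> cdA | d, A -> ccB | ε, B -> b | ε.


A nonterminal is nullable iff some alternative derives ε (directly, or every symbol in it is nullable)
Nullable: {A, B}


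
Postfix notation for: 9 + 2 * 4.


* has higher precedence, evaluate 2*4 first
Postfix: 9 2 4 * +


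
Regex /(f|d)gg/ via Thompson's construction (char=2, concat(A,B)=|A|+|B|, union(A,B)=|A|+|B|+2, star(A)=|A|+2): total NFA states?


Syntax tree has 4 char leaf(s), 1 union(s), 0 star(s)
chars contribute 4×2 = 8; each union adds +2; each star adds +2
Total: 8 + 2 + 0 = 10 states


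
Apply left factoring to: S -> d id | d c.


Common prefix: 'd'
Factored: S -> d S', S' -> id | c


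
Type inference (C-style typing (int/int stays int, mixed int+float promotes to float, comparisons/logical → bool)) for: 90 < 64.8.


Operand types: int < float
Rule: comparison yields bool
Result type: bool


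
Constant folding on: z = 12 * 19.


12 * 19 = 228 at compile time
Optimized: z = 228


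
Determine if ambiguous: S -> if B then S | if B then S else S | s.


dangling else: 'if B then if B then s else s' parses two ways
Ambiguous


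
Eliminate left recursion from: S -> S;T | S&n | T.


Left-recursive alternatives: S;T, S&n; non-recursive: T
Introduce S': S -> TS', S' -> ;TS' | &nS' | ε


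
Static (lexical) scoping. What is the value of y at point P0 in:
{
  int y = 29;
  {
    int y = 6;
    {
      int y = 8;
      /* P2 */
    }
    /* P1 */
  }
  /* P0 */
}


y declared in the same block as P0
y = 29


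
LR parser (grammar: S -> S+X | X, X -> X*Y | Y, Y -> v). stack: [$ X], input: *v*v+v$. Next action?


shift '*' to continue X -> X*Y
Action: shift


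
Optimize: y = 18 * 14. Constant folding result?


18 * 14 = 252 at compile time
Optimized: y = 252


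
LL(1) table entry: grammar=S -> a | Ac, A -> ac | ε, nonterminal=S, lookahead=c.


For [S, c]: 'c' ∈ FIRST(Ac)
Entry: S -> Ac


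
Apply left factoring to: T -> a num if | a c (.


Common prefix: 'a'
Factored: T -> a T', T' -> num if | c (


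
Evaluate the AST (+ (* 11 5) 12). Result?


Evaluate inner: (* 11 5) = 55
Evaluate root: (+ 55 12) = 67
Result: 67


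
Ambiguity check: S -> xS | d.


right-linear, alternatives start with distinct terminals 'x' vs 'd': unique leftmost derivation
Unambiguous


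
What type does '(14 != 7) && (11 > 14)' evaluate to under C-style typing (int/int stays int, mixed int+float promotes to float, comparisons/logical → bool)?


Operand types: bool && bool
Rule: logical operators take bool operands and yield bool
Result type: bool


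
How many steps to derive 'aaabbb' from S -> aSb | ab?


Derivation: S => aSb => aaSbb => aaabbb
Steps: 3


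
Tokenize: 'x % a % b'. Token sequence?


Scan left to right, longest-match per lexeme
Tokens: ID(x), OP(%), ID(a), OP(%), ID(b)


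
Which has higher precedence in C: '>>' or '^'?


'>>' is shift (level 8); '^' is bitwise XOR (level 4)
Higher level binds tighter
'>>' has higher precedence than '^'


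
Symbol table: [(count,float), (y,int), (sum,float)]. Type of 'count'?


Lookup 'count' → type float


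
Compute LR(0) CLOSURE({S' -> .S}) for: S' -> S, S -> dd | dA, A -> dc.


Start: S' -> .S
For each item with dot before a nonterminal B, add B -> .γ for every B-production
Closure: [S' -> .S, S -> .dd, S -> .dA]


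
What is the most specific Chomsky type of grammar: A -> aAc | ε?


Single nonterminal LHS, but a^n c^n is not regular
Classification: Type 2 (Context-Free)


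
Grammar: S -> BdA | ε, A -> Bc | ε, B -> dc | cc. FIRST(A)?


Per alternative of A: FIRST(Bc) = {c, d}; FIRST(ε) = {ε}
FIRST(A) = {c, d, ε}


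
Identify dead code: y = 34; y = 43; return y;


first assignment to y is overwritten before any read
Dead: 'y = 34'


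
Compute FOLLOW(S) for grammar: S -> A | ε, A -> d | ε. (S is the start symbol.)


$ ∈ FOLLOW(S). For each A -> αBβ: add FIRST(β)\{ε} to FOLLOW(B); if β nullable, add FOLLOW(A).
FOLLOW(S) = {$}


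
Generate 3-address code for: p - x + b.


Break into single-operator statements:
t1 = p - x
t2 = t1 + b


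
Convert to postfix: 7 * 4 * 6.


Left to right (same or higher precedence on left)
Postfix: 7 4 * 6 *


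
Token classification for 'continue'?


Pattern: reserved word
Type: KEYWORD


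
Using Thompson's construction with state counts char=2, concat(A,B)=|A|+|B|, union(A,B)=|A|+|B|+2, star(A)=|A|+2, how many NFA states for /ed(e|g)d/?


Syntax tree has 5 char leaf(s), 1 union(s), 0 star(s)
chars contribute 5×2 = 10; each union adds +2; each star adds +2
Total: 10 + 2 + 0 = 12 states


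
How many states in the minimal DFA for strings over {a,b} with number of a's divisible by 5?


Track (count of a) mod 5: states 0..4, accept at 0
Minimal DFA: 5 states


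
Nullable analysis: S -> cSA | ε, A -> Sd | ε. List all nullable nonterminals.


A nonterminal is nullable iff some alternative derives ε (directly, or every symbol in it is nullable)
Nullable: {A, S}


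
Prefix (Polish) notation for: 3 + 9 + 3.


left-to-right (same/higher precedence on left): tree is (+ (+ 3 9) 3)
Prefix: + + 3 9 3


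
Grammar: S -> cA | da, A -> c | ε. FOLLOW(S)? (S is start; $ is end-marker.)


$ ∈ FOLLOW(S). For each A -> αBβ: add FIRST(β)\{ε} to FOLLOW(B); if β nullable, add FOLLOW(A).
FOLLOW(S) = {$}


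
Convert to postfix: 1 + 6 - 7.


Left to right (same or higher precedence on left)
Postfix: 1 6 + 7 -


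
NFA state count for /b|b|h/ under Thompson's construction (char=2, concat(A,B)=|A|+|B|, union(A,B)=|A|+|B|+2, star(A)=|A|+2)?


Syntax tree has 3 char leaf(s), 2 union(s), 0 star(s)
chars contribute 3×2 = 6; each union adds +2; each star adds +2
Total: 6 + 4 + 0 = 10 states


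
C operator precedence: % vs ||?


'%' is multiplicative (level 10); '||' is logical OR (level 1)
Higher level binds tighter
'%' has higher precedence than '||'


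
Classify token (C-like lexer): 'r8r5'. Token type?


Pattern: letter/underscore followed by alphanumerics, not a keyword
Type: IDENTIFIER


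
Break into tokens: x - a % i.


Scan left to right, longest-match per lexeme
Tokens: ID(x), OP(-), ID(a), OP(%), ID(i)


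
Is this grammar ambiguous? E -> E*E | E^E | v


'v*v^v' has two parse trees (no precedence encoded between * and ^)
Ambiguous


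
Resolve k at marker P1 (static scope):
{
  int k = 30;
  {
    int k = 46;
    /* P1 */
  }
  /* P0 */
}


k declared in the same block as P1
k = 46


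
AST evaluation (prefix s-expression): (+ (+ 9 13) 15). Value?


Evaluate inner: (+ 9 13) = 22
Evaluate root: (+ 22 15) = 37
Result: 37


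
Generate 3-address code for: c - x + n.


Break into single-operator statements:
t1 = c - x
t2 = t1 + n


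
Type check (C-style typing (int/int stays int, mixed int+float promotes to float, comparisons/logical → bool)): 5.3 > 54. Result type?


Operand types: float > int
Rule: comparison yields bool
Result type: bool


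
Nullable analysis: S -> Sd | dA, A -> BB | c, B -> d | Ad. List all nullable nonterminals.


A nonterminal is nullable iff some alternative derives ε (directly, or every symbol in it is nullable)
Nullable: {}


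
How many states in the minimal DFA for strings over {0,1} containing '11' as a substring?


KMP-style automaton: 2 progress states + 1 absorbing accept = 3
Minimal DFA: 3 states


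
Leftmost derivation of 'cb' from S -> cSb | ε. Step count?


Derivation: S => cSb => cb
Steps: 2


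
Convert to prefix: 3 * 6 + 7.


left-to-right (same/higher precedence on left): tree is (+ (* 3 6) 7)
Prefix: + * 3 6 7


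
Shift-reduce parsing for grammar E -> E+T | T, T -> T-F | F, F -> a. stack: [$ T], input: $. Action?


lookahead ∉ {-} so T won't extend; reduce E -> T
Action: reduce (E -> T)


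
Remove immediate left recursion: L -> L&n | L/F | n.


Left-recursive alternatives: L&n, L/F; non-recursive: n
Introduce L': L -> nL', L' -> &nL' | /FL' | ε


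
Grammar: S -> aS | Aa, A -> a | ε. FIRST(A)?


Per alternative of A: FIRST(a) = {a}; FIRST(ε) = {ε}
FIRST(A) = {a, ε}


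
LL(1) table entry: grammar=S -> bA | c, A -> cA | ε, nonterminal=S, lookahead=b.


For [S, b]: 'b' ∈ FIRST(bA)
Entry: S -> bA


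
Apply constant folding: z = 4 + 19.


4 + 19 = 23 at compile time
Optimized: z = 23


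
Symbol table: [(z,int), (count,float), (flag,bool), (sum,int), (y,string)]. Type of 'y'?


Lookup 'y' → type string


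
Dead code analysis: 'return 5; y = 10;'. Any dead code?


statement follows a return and is unreachable
Dead: 'y = 10'


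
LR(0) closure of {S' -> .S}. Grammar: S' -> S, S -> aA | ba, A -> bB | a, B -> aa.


Start: S' -> .S
For each item with dot before a nonterminal B, add B -> .γ for every B-production
Closure: [S' -> .S, S -> .aA, S -> .ba]


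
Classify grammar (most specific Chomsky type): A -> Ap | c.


Left-linear: every RHS is a terminal or one nonterminal followed by a terminal
Classification: Type 3 (Regular)


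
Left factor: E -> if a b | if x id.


Common prefix: 'if'
Factored: E -> if E', E' -> a b | x id


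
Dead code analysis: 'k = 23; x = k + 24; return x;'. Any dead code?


k is read by x's definition; x is returned
No dead code


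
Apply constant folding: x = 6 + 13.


6 + 13 = 19 at compile time
Optimized: x = 19


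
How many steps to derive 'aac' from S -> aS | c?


Derivation: S => aS => aaS => aac
Steps: 3


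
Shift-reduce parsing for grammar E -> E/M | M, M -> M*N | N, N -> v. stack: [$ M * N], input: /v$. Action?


handle 'M*N' on top
Action: reduce (M -> M*N)


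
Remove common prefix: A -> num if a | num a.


Common prefix: 'num'
Factored: A -> num A', A' -> if a | a


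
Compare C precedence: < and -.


'-' is additive (level 9); '<' is relational (level 7)
Higher level binds tighter
'-' has higher precedence than '<'


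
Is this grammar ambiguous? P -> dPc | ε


balanced d^n…c^n: each string has a unique parse
Unambiguous


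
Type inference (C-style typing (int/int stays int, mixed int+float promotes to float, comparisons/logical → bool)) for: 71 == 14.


Operand types: int == int
Rule: comparison yields bool
Result type: bool


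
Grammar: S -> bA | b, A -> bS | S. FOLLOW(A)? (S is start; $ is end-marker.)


$ ∈ FOLLOW(S). For each A -> αBβ: add FIRST(β)\{ε} to FOLLOW(B); if β nullable, add FOLLOW(A).
FOLLOW(A) = {$}


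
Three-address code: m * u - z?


Break into single-operator statements:
t1 = m * u
t2 = t1 - z


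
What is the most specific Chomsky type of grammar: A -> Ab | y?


Left-linear: every RHS is a terminal or one nonterminal followed by a terminal
Classification: Type 3 (Regular)


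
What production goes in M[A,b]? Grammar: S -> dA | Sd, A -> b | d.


For [A, b]: 'b' ∈ FIRST(b)
Entry: A -> b


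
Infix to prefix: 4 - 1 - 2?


left-to-right (same/higher precedence on left): tree is (- (- 4 1) 2)
Prefix: - - 4 1 2


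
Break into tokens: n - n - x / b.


Scan left to right, longest-match per lexeme
Tokens: ID(n), OP(-), ID(n), OP(-), ID(x), OP(/), ID(b)


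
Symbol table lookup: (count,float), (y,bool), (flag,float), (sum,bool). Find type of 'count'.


Lookup 'count' → type float


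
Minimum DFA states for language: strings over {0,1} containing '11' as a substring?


KMP-style automaton: 2 progress states + 1 absorbing accept = 3
Minimal DFA: 3 states


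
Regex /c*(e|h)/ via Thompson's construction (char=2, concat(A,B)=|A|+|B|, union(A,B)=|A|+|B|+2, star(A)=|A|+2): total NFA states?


Syntax tree has 3 char leaf(s), 1 union(s), 1 star(s)
chars contribute 3×2 = 6; each union adds +2; each star adds +2
Total: 6 + 2 + 2 = 10 states


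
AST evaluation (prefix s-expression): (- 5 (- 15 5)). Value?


Evaluate inner: (- 15 5) = 10
Evaluate root: (- 5 10) = -5
Result: -5


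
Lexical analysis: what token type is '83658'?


Pattern: digits only
Type: INTEGER_LITERAL


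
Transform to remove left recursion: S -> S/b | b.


Left-recursive alternatives: S/b; non-recursive: b
Introduce S': S -> bS', S' -> /bS' | ε


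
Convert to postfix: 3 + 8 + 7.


Left to right (same or higher precedence on left)
Postfix: 3 8 + 7 +


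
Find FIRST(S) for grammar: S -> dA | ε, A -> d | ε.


Per alternative of S: FIRST(dA) = {d}; FIRST(ε) = {ε}
FIRST(S) = {d, ε}


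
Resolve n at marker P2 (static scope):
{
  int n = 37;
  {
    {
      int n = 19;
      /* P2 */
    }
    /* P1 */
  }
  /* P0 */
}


n declared in the same block as P2
n = 19


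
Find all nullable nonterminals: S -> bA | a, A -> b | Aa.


A nonterminal is nullable iff some alternative derives ε (directly, or every symbol in it is nullable)
Nullable: {}


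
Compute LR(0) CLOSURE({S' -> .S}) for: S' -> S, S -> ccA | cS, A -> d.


Start: S' -> .S
For each item with dot before a nonterminal B, add B -> .γ for every B-production
Closure: [S' -> .S, S -> .ccA, S -> .cS]


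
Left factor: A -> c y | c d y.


Common prefix: 'c'
Factored: A -> c A', A' -> y | d y


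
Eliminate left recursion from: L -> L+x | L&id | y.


Left-recursive alternatives: L+x, L&id; non-recursive: y
Introduce L': L -> yL', L' -> +xL' | &idL' | ε


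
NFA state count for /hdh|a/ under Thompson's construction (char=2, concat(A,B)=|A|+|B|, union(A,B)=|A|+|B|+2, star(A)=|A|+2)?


Syntax tree has 4 char leaf(s), 1 union(s), 0 star(s)
chars contribute 4×2 = 8; each union adds +2; each star adds +2
Total: 8 + 2 + 0 = 10 states


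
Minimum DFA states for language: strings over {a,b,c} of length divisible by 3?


Track length mod 3: states 0..2, accept at 0
Minimal DFA: 3 states


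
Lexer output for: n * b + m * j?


Scan left to right, longest-match per lexeme
Tokens: ID(n), OP(*), ID(b), OP(+), ID(m), OP(*), ID(j)


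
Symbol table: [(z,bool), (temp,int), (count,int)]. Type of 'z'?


Lookup 'z' → type bool


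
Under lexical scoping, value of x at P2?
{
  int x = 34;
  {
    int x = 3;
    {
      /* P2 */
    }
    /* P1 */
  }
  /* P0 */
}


P2's block does not declare x; resolves to the enclosing declaration at depth 1
x = 3


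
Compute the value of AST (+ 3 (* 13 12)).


Evaluate inner: (* 13 12) = 156
Evaluate root: (+ 3 156) = 159
Result: 159


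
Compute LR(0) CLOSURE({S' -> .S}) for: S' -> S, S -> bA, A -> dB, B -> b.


Start: S' -> .S
For each item with dot before a nonterminal B, add B -> .γ for every B-production
Closure: [S' -> .S, S -> .bA]


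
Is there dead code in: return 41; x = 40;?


statement follows a return and is unreachable
Dead: 'x = 40'


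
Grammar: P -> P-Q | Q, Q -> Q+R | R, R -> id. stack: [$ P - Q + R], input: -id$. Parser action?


handle 'Q+R' on top
Action: reduce (Q -> Q+R)


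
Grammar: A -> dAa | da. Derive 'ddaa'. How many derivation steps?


Derivation: A => dAa => ddaa
Steps: 2


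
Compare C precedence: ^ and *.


'*' is multiplicative (level 10); '^' is bitwise XOR (level 4)
Higher level binds tighter
'*' has higher precedence than '^'


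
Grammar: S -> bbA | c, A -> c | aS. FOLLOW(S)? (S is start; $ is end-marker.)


$ ∈ FOLLOW(S). For each A -> αBβ: add FIRST(β)\{ε} to FOLLOW(B); if β nullable, add FOLLOW(A).
FOLLOW(S) = {$}


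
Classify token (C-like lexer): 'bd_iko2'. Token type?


Pattern: letter/underscore followed by alphanumerics, not a keyword
Type: IDENTIFIER


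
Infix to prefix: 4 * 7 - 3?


left-to-right (same/higher precedence on left): tree is (- (* 4 7) 3)
Prefix: - * 4 7 3


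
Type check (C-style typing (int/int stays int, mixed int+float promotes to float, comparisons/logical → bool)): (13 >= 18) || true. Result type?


Operand types: bool || bool
Rule: logical operators take bool operands and yield bool
Result type: bool


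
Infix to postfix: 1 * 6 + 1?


Left to right (same or higher precedence on left)
Postfix: 1 6 * 1 +


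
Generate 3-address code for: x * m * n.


Break into single-operator statements:
t1 = x * m
t2 = t1 * n


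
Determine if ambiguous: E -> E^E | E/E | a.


'a^a/a' has two parse trees (no precedence encoded between ^ and /)
Ambiguous


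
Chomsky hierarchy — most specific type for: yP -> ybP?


LHS has context (more than one symbol) and |LHS| ≤ |RHS|
Classification: Type 1 (Context-Sensitive)


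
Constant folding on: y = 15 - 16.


15 - 16 = -1 at compile time
Optimized: y = -1


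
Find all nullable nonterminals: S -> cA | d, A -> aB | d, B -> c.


A nonterminal is nullable iff some alternative derives ε (directly, or every symbol in it is nullable)
Nullable: {}


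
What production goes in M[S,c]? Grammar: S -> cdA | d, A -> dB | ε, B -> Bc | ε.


For [S, c]: 'c' ∈ FIRST(cdA)
Entry: S -> cdA


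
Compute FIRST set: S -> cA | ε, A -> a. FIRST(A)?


Per alternative of A: FIRST(a) = {a}
FIRST(A) = {a}


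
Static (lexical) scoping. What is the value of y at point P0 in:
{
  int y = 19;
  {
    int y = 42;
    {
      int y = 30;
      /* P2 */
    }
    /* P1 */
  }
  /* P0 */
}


y declared in the same block as P0
y = 19


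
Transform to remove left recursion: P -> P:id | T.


Left-recursive alternatives: P:id; non-recursive: T
Introduce P': P -> TP', P' -> :idP' | ε


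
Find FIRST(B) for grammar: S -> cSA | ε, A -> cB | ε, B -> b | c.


Per alternative of B: FIRST(b) = {b}; FIRST(c) = {c}
FIRST(B) = {b, c}


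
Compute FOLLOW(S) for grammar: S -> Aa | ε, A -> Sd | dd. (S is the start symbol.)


$ ∈ FOLLOW(S). For each A -> αBβ: add FIRST(β)\{ε} to FOLLOW(B); if β nullable, add FOLLOW(A).
FOLLOW(S) = {$, d}


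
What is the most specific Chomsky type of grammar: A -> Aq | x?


Left-linear: every RHS is a terminal or one nonterminal followed by a terminal
Classification: Type 3 (Regular)


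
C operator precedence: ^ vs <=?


'<=' is relational (level 7); '^' is bitwise XOR (level 4)
Higher level binds tighter
'<=' has higher precedence than '^'


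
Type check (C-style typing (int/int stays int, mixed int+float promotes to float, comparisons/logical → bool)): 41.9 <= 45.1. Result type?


Operand types: float <= float
Rule: comparison yields bool
Result type: bool


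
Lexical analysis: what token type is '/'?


Pattern: operator symbol
Type: OPERATOR


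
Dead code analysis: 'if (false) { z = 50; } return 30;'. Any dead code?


condition is constant false, so the whole block is unreachable
Dead: 'if (false) { z = 50; }'


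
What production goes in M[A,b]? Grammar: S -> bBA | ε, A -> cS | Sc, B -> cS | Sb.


For [A, b]: 'b' ∈ FIRST(Sc)
Entry: A -> Sc


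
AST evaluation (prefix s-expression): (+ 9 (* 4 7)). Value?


Evaluate inner: (* 4 7) = 28
Evaluate root: (+ 9 28) = 37
Result: 37


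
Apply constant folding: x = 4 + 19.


4 + 19 = 23 at compile time
Optimized: x = 23


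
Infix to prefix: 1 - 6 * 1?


'*' binds tighter: tree is (- 1 (* 6 1))
Prefix: - 1 * 6 1


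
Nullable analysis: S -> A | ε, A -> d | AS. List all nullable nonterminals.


A nonterminal is nullable iff some alternative derives ε (directly, or every symbol in it is nullable)
Nullable: {S}


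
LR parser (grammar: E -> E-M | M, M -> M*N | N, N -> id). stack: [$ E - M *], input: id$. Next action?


no handle; shift 'id'
Action: shift


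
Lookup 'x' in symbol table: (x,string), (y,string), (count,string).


Lookup 'x' → type string


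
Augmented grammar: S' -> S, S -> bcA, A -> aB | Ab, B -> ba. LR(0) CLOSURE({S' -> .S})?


Start: S' -> .S
For each item with dot before a nonterminal B, add B -> .γ for every B-production
Closure: [S' -> .S, S -> .bcA]


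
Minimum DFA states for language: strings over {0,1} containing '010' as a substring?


KMP-style automaton: 3 progress states + 1 absorbing accept = 4
Minimal DFA: 4 states


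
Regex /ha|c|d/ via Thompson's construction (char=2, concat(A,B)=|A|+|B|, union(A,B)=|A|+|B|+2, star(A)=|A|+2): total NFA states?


Syntax tree has 4 char leaf(s), 2 union(s), 0 star(s)
chars contribute 4×2 = 8; each union adds +2; each star adds +2
Total: 8 + 4 + 0 = 12 states


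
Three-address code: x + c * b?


Break into single-operator statements:
t1 = c * b
t2 = x + t1


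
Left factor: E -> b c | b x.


Common prefix: 'b'
Factored: E -> b E', E' -> c | x


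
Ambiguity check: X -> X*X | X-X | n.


'n*n-n' has two parse trees (no precedence encoded between * and -)
Ambiguous


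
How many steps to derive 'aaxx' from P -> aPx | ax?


Derivation: P => aPx => aaxx
Steps: 2


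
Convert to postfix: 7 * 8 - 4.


Left to right (same or higher precedence on left)
Postfix: 7 8 * 4 -


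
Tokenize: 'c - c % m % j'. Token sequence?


Scan left to right, longest-match per lexeme
Tokens: ID(c), OP(-), ID(c), OP(%), ID(m), OP(%), ID(j)


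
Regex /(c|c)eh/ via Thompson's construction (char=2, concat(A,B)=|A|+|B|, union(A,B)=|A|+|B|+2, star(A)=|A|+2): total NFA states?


Syntax tree has 4 char leaf(s), 1 union(s), 0 star(s)
chars contribute 4×2 = 8; each union adds +2; each star adds +2
Total: 8 + 2 + 0 = 10 states


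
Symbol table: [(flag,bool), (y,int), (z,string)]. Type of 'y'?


Lookup 'y' → type int


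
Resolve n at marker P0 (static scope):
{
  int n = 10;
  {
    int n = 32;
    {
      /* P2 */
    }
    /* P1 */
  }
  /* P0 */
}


n declared in the same block as P0
n = 10


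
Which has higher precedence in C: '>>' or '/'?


'/' is multiplicative (level 10); '>>' is shift (level 8)
Higher level binds tighter
'/' has higher precedence than '>>'


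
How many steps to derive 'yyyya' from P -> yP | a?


Derivation: P => yP => yyP => yyyP => yyyyP => yyyya
Steps: 5


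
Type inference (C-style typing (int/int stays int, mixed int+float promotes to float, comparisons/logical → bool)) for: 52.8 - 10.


Operand types: float - int
Rule: mixed int/float promotes to float; int/int stays int
Result type: float


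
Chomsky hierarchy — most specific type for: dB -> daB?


LHS has context (more than one symbol) and |LHS| ≤ |RHS|
Classification: Type 1 (Context-Sensitive)


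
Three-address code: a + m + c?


Break into single-operator statements:
t1 = a + m
t2 = t1 + c


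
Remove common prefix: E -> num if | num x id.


Common prefix: 'num'
Factored: E -> num E', E' -> if | x id


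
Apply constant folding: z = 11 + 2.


11 + 2 = 13 at compile time
Optimized: z = 13


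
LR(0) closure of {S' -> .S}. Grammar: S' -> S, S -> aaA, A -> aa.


Start: S' -> .S
For each item with dot before a nonterminal B, add B -> .γ for every B-production
Closure: [S' -> .S, S -> .aaA]


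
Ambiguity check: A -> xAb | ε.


balanced x^n…b^n: each string has a unique parse
Unambiguous


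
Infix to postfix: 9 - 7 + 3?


Left to right (same or higher precedence on left)
Postfix: 9 7 - 3 +


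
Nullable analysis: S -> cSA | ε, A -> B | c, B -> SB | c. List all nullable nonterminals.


A nonterminal is nullable iff some alternative derives ε (directly, or every symbol in it is nullable)
Nullable: {S}


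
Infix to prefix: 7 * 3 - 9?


left-to-right (same/higher precedence on left): tree is (- (* 7 3) 9)
Prefix: - * 7 3 9


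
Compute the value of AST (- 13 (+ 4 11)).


Evaluate inner: (+ 4 11) = 15
Evaluate root: (- 13 15) = -2
Result: -2


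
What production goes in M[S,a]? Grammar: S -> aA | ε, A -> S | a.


For [S, a]: 'a' ∈ FIRST(aA)
Entry: S -> aA


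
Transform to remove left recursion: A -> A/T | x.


Left-recursive alternatives: A/T; non-recursive: x
Introduce A': A -> xA', A' -> /TA' | ε


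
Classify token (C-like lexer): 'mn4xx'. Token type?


Pattern: letter/underscore followed by alphanumerics, not a keyword
Type: IDENTIFIER


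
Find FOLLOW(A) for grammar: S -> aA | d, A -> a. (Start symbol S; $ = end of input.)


$ ∈ FOLLOW(S). For each A -> αBβ: add FIRST(β)\{ε} to FOLLOW(B); if β nullable, add FOLLOW(A).
FOLLOW(A) = {$}


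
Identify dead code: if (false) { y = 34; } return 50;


condition is constant false, so the whole block is unreachable
Dead: 'if (false) { y = 34; }'


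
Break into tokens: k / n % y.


Scan left to right, longest-match per lexeme
Tokens: ID(k), OP(/), ID(n), OP(%), ID(y)


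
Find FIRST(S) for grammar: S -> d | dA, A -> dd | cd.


Per alternative of S: FIRST(d) = {d}; FIRST(dA) = {d}
FIRST(S) = {d}


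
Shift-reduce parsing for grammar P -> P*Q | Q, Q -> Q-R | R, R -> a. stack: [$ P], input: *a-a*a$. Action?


shift '*' to continue P -> P*Q
Action: shift


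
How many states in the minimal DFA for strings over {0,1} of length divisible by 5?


Track length mod 5: states 0..4, accept at 0
Minimal DFA: 5 states


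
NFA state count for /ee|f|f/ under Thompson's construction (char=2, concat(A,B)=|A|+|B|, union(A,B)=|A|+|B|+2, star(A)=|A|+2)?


Syntax tree has 4 char leaf(s), 2 union(s), 0 star(s)
chars contribute 4×2 = 8; each union adds +2; each star adds +2
Total: 8 + 4 + 0 = 12 states


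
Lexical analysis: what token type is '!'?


Pattern: operator symbol
Type: OPERATOR


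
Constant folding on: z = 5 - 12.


5 - 12 = -7 at compile time
Optimized: z = -7


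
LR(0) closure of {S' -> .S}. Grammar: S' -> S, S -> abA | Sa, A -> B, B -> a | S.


Start: S' -> .S
For each item with dot before a nonterminal B, add B -> .γ for every B-production
Closure: [S' -> .S, S -> .abA, S -> .Sa]


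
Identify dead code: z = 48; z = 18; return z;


first assignment to z is overwritten before any read
Dead: 'z = 48'


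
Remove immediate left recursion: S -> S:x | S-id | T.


Left-recursive alternatives: S:x, S-id; non-recursive: T
Introduce S': S -> TS', S' -> :xS' | -idS' | ε


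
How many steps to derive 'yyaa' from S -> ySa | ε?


Derivation: S => ySa => yySaa => yyaa
Steps: 3


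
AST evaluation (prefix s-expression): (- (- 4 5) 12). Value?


Evaluate inner: (- 4 5) = -1
Evaluate root: (- -1 12) = -13
Result: -13


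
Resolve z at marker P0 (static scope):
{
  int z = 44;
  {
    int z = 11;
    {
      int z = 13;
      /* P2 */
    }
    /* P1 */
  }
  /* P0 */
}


z declared in the same block as P0
z = 44


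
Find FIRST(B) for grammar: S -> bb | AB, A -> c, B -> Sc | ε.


Per alternative of B: FIRST(Sc) = {b, c}; FIRST(ε) = {ε}
FIRST(B) = {b, c, ε}


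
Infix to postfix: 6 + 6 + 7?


Left to right (same or higher precedence on left)
Postfix: 6 6 + 7 +


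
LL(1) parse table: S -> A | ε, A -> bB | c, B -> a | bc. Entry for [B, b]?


For [B, b]: 'b' ∈ FIRST(bc)
Entry: B -> bc


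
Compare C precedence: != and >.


'>' is relational (level 7); '!=' is equality (level 6)
Higher level binds tighter
'>' has higher precedence than '!='


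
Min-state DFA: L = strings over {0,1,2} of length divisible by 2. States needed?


Track length mod 2: states 0..1, accept at 0
Minimal DFA: 2 states


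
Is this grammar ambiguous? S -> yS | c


right-linear, alternatives start with distinct terminals 'y' vs 'c': unique leftmost derivation
Unambiguous


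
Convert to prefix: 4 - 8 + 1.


left-to-right (same/higher precedence on left): tree is (+ (- 4 8) 1)
Prefix: + - 4 8 1


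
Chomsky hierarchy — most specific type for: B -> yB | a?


Right-linear: every RHS is a terminal or a terminal followed by one nonterminal
Classification: Type 3 (Regular)


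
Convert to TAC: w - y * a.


Break into single-operator statements:
t1 = y * a
t2 = w - t1
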